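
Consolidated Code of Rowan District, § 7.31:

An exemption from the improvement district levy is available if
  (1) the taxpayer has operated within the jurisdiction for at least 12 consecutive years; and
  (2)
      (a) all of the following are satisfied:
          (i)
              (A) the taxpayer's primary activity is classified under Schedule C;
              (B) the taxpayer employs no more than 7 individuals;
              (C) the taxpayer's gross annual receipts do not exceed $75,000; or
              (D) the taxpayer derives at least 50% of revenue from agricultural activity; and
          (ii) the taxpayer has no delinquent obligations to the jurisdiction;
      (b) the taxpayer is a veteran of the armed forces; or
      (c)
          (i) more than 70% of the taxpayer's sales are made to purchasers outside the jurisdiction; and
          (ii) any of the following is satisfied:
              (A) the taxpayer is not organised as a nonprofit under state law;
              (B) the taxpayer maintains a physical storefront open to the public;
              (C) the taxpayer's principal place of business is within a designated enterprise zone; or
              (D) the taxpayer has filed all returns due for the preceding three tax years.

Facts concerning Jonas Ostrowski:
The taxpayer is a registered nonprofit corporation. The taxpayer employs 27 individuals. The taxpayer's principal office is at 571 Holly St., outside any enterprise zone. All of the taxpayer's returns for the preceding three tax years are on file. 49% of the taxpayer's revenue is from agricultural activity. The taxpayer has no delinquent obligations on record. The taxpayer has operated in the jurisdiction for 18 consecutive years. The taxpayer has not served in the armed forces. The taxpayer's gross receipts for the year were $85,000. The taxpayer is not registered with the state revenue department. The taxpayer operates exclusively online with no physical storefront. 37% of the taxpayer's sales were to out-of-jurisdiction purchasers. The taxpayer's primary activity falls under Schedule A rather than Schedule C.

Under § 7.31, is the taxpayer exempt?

No — not exempt.

(1) ≥ 12 yrs in jurisdiction — holds.
(A) Schedule C activity — not satisfied.
(B) ≤ 7 employees — not satisfied.
(C) receipts ≤ $75,000 — fails.
(D) ≥50% agricultural — fails.
So (i) is not satisfied (F OR F OR F OR F).
(ii) no delinquency — met.
(a) = F AND T = false.
(b) veteran — fails.
(i) >70% out-of-jur. sales — not met.
(A) not (nonprofit) — not satisfied.
(B) has storefront — fails.
(C) in enterprise zone — not satisfied.
(D) returns current — satisfied.
So (ii) is satisfied (F OR F OR F OR T).
(c): F AND T → false.
So (2) is not satisfied (F OR F OR F).
Overall = T AND F = false.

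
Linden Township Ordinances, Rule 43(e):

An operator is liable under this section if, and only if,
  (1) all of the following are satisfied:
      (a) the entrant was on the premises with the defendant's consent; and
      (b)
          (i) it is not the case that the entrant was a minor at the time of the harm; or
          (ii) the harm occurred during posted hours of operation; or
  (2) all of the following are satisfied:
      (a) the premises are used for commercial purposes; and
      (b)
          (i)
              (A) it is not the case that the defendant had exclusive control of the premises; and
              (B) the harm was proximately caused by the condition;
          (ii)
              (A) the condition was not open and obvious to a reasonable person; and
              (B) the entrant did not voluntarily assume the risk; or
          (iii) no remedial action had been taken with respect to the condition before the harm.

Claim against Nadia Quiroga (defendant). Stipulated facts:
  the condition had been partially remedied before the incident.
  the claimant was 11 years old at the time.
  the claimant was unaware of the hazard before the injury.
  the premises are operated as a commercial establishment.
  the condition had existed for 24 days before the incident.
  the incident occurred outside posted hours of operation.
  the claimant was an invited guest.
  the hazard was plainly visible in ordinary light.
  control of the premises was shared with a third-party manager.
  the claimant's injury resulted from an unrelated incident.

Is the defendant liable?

(a) consent to enter — met.
(i) not (entrant a minor) — not met.
(ii) during posted hours — fails.
So (b) is not satisfied (F OR F).
So (1) is not satisfied (T AND F).
(a) commercial use — met.
(A) not (exclusive control) — satisfied.
(B) proximate cause — not met.
So (i) is not satisfied (T AND F).
(A) not open/obvious — fails.
(B) no assumed risk — met.
(ii): F AND T → false.
(iii) no remedial action — fails.
(b): F OR F OR F → false.
So (2) is not satisfied (T AND F).
So Overall is not satisfied (F OR F).

No — not liable.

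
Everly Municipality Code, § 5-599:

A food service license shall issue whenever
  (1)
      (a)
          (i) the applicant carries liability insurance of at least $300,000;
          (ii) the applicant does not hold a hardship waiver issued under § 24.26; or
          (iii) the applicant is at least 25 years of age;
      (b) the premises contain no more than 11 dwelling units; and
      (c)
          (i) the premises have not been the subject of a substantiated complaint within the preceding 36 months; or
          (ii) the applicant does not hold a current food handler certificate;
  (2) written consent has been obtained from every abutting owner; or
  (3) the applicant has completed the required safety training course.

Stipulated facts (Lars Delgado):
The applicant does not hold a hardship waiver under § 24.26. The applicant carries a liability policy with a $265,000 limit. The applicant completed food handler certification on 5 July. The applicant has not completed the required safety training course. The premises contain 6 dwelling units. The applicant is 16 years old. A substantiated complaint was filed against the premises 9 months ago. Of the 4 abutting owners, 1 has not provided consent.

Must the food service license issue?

(i) insurance ≥ $300,000 — not met.
(ii) not (hardship waiver) — holds.
(iii) age ≥ 25 — not met.
So (a) is satisfied (F OR T OR F).
(b) ≤ 11 units — met.
(i) no complaint in 36 mo. — fails.
(ii) not (food handler cert.) — not met.
(c) = F OR F = false.
(1) = T AND T AND F = false.
(2) all abutters consent — fails.
(3) safety training — not met.
Overall = F OR F OR F = false.

No — denied.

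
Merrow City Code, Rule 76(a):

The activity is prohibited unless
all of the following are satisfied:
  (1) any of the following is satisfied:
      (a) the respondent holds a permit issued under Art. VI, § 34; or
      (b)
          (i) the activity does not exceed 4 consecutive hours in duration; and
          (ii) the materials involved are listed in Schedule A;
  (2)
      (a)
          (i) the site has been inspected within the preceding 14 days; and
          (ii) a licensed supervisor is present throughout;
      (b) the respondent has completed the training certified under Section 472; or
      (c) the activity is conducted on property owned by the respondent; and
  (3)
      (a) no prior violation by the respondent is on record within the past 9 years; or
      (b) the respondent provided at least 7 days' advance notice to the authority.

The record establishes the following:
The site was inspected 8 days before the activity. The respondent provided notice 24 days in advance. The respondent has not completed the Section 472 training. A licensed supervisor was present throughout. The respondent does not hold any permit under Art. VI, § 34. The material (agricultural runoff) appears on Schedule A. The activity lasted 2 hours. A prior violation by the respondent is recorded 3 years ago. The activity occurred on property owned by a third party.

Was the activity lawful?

(a) holds permit — not satisfied.
(i) ≤ 4 hrs duration — satisfied.
(ii) Schedule A material — met.
So (b) is satisfied (T AND T).
(1) = F OR T = true.
(i) site inspected — satisfied.
(ii) supervisor present — met.
(a): T AND T → true.
(b) training certified — not satisfied.
(c) own property — fails.
(2) = T OR F OR F = true.
(a) no prior violation — fails.
(b) ≥7 days' notice — met.
(3): F OR T → true.
Overall: T AND T AND T → true.

Yes — lawful.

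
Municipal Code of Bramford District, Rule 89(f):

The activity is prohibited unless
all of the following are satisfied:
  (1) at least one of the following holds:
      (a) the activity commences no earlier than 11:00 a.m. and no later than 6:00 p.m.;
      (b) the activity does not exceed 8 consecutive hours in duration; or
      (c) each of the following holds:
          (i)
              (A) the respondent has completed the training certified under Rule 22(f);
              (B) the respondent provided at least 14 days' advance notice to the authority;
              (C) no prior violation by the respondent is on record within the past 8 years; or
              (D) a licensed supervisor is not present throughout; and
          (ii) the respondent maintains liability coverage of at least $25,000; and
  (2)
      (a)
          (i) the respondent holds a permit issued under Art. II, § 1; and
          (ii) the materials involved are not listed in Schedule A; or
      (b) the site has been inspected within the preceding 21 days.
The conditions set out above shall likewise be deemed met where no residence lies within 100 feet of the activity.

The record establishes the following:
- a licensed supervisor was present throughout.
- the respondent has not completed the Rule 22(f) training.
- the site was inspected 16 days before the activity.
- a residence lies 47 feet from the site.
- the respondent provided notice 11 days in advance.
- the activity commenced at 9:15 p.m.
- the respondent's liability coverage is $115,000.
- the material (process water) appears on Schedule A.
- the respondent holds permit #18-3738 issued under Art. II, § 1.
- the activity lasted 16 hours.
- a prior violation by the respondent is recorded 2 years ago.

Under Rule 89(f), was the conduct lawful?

No — unlawful.

(a) start within hours — not met.
(b) ≤ 8 hrs duration — fails.
(A) training certified — not satisfied.
(B) ≥14 days' notice — not met.
(C) no prior violation — not satisfied.
(D) not (supervisor present) — not met.
So (i) is not satisfied (F OR F OR F OR F).
(ii) coverage ≥ $25,000 — holds.
So (c) is not satisfied (F AND T).
(1) = F OR F OR F = false.
(i) holds permit — holds.
(ii) not (Schedule A material) — not met.
(a): T AND F → false.
(b) site inspected — met.
(2): F OR T → true.
Overall: F AND T → false.
Exception (no residence in 100 ft) — not satisfied.
Result: main false OR exception false → false.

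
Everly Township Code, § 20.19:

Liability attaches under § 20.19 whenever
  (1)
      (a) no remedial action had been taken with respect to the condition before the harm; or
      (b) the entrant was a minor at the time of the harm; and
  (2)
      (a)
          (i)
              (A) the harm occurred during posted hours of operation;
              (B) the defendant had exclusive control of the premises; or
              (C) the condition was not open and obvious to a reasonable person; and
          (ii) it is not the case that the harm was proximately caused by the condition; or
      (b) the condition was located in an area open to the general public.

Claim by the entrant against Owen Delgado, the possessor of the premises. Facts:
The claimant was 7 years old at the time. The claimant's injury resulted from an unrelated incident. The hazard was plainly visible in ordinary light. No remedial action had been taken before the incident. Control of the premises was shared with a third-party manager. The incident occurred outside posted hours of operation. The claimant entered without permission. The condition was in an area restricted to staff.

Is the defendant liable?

(a) no remedial action — holds.
(b) entrant a minor — met.
(1): T OR T → true.
(A) during posted hours — fails.
(B) exclusive control — not met.
(C) not open/obvious — not met.
(i): F OR F OR F → false.
(ii) not (proximate cause) — satisfied.
So (a) is not satisfied (F AND T).
(b) public area — not satisfied.
So (2) is not satisfied (F OR F).
Overall: T AND F → false.

No — not liable.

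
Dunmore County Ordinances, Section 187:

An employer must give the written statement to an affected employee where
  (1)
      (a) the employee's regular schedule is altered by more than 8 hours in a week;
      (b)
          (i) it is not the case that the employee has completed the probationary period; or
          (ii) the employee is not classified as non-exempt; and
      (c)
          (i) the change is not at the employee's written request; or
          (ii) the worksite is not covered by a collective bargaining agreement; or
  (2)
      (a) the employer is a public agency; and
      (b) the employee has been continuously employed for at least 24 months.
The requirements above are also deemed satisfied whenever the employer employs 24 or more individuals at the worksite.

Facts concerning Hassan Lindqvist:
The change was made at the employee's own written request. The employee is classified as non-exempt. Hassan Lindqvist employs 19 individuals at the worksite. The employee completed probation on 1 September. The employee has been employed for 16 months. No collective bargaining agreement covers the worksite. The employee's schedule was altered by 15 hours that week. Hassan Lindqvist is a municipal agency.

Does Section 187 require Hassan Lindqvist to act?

(a) schedule shift > 8h — holds.
(i) not (past probation) — not satisfied.
(ii) not (non-exempt) — fails.
(b) = F OR F = false.
(i) not employee-requested — fails.
(ii) no CBA — holds.
(c): F OR T → true.
So (1) is not satisfied (T AND F AND T).
(a) public agency — holds.
(b) tenure ≥ 24 mo. — fails.
So (2) is not satisfied (T AND F).
So Overall is not satisfied (F OR F).
Exception (≥ 24 at site) — not satisfied.
Result: main false OR exception false → false.

No — not required.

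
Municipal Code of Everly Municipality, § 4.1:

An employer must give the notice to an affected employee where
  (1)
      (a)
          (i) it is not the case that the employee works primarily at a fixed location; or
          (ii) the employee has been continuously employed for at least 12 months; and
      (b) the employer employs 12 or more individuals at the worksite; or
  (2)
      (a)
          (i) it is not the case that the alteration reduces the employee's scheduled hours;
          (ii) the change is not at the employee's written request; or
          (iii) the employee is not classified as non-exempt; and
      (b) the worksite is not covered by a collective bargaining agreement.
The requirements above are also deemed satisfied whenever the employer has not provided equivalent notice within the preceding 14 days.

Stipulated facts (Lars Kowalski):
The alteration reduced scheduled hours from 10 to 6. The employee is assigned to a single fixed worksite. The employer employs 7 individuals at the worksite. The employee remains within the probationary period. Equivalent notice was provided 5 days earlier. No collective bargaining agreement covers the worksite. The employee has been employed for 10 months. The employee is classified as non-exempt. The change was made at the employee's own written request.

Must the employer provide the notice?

(i) not (fixed location) — not met.
(ii) tenure ≥ 12 mo. — not met.
(a): F OR F → false.
(b) ≥ 12 at site — fails.
(1) = F AND F = false.
(i) not (hours reduced) — not satisfied.
(ii) not employee-requested — not met.
(iii) not (non-exempt) — not met.
(a) = F OR F OR F = false.
(b) no CBA — met.
So (2) is not satisfied (F AND T).
Overall: F OR F → false.
Exception (no recent notice) — not satisfied.
Result: main false OR exception false → false.

No — not required.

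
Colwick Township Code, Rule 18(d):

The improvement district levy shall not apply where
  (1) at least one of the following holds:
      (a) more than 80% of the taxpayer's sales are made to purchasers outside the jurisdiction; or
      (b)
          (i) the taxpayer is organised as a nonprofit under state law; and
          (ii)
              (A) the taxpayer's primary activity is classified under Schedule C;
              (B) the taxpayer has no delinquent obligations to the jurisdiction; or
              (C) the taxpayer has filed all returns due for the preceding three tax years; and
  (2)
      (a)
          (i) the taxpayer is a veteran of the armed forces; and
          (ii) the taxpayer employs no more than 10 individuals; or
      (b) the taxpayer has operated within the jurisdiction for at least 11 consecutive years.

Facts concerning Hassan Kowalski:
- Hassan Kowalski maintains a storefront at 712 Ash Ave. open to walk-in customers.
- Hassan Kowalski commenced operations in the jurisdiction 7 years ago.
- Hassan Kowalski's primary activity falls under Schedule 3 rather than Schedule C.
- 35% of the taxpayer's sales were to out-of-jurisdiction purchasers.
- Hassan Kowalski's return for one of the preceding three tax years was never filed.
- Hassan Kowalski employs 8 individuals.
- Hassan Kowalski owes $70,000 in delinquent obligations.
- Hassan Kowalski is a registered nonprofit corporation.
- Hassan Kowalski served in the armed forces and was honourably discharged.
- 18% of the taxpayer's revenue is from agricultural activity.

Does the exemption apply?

(a) >80% out-of-jur. sales — not satisfied.
(i) nonprofit — satisfied.
(A) Schedule C activity — not satisfied.
(B) no delinquency — not met.
(C) returns current — not met.
(ii): F OR F OR F → false.
(b): T AND F → false.
So (1) is not satisfied (F OR F).
(i) veteran — satisfied.
(ii) ≤ 10 employees — satisfied.
So (a) is satisfied (T AND T).
(b) ≥ 11 yrs in jurisdiction — fails.
(2) = T OR F = true.
So Overall is not satisfied (F AND T).

No — not exempt.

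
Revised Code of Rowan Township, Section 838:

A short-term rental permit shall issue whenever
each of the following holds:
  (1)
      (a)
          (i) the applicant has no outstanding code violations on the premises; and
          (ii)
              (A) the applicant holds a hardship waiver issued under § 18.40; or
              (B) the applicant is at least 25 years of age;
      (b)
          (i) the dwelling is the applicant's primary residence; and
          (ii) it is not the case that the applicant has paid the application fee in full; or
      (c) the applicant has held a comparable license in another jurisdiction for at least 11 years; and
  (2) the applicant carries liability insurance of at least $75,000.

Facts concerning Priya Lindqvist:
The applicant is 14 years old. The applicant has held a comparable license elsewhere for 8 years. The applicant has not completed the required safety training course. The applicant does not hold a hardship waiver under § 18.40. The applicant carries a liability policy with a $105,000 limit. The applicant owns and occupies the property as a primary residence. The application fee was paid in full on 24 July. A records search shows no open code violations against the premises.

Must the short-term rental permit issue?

(i) no code violations — met.
(A) hardship waiver — not satisfied.
(B) age ≥ 25 — not met.
(ii): F OR F → false.
So (a) is not satisfied (T AND F).
(i) primary residence — holds.
(ii) not (fee paid) — not satisfied.
(b) = T AND F = false.
(c) prior license ≥ 11 yr — not satisfied.
(1): F OR F OR F → false.
(2) insurance ≥ $75,000 — met.
Overall: F AND T → false.

No — denied.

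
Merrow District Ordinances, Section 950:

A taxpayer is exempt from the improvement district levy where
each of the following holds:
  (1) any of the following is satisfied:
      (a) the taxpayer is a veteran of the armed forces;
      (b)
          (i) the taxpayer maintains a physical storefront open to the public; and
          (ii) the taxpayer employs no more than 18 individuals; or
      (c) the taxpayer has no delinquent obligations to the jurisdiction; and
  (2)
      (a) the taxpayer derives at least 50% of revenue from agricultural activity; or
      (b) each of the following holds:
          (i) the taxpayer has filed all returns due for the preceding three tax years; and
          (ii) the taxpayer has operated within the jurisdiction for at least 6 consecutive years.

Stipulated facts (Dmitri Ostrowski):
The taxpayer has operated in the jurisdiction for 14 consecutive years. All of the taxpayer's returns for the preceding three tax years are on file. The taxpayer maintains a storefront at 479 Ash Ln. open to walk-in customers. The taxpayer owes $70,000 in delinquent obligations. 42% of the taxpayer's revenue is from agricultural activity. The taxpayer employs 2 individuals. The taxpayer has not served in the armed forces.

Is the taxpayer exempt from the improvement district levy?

(a) veteran — not met.
(i) has storefront — satisfied.
(ii) ≤ 18 employees — holds.
(b): T AND T → true.
(c) no delinquency — fails.
So (1) is satisfied (F OR T OR F).
(a) ≥50% agricultural — fails.
(i) returns current — met.
(ii) ≥ 6 yrs in jurisdiction — satisfied.
(b) = T AND T = true.
(2): F OR T → true.
So Overall is satisfied (T AND T).

Yes — exempt.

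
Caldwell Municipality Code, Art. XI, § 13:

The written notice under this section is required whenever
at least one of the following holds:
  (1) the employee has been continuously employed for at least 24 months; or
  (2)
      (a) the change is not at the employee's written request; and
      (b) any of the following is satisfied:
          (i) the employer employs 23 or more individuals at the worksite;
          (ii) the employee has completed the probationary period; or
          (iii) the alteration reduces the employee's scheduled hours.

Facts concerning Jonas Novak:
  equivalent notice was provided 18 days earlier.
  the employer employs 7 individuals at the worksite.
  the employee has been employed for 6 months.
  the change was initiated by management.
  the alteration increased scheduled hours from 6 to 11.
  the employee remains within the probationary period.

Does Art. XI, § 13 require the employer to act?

No — not required.

(1) tenure ≥ 24 mo. — not met.
(a) not employee-requested — met.
(i) ≥ 23 at site — not met.
(ii) past probation — fails.
(iii) hours reduced — not met.
(b): F OR F OR F → false.
So (2) is not satisfied (T AND F).
Overall: F OR F → false.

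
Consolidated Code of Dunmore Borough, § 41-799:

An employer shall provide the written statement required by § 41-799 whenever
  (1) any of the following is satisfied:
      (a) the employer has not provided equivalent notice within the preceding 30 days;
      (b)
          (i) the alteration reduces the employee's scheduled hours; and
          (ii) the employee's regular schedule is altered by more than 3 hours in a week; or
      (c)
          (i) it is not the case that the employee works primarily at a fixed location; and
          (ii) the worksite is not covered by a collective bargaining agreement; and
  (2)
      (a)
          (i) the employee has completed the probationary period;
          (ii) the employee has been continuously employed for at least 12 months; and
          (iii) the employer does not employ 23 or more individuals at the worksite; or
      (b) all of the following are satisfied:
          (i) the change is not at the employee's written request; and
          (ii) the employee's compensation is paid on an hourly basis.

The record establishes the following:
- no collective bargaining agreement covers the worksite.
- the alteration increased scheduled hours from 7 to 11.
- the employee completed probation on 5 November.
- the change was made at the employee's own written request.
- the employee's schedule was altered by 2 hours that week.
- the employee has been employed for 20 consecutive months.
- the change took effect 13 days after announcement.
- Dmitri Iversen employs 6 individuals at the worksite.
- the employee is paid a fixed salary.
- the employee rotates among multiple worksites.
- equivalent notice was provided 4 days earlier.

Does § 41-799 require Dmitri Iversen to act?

(a) no recent notice — not met.
(i) hours reduced — not satisfied.
(ii) schedule shift > 3h — not satisfied.
(b): F AND F → false.
(i) not (fixed location) — holds.
(ii) no CBA — holds.
So (c) is satisfied (T AND T).
(1): F OR F OR T → true.
(i) past probation — holds.
(ii) tenure ≥ 12 mo. — satisfied.
(iii) not (≥ 23 at site) — satisfied.
(a) = T AND T AND T = true.
(i) not employee-requested — not satisfied.
(ii) hourly-paid — not met.
So (b) is not satisfied (F AND F).
So (2) is satisfied (T OR F).
Overall = T AND T = true.

Yes — required.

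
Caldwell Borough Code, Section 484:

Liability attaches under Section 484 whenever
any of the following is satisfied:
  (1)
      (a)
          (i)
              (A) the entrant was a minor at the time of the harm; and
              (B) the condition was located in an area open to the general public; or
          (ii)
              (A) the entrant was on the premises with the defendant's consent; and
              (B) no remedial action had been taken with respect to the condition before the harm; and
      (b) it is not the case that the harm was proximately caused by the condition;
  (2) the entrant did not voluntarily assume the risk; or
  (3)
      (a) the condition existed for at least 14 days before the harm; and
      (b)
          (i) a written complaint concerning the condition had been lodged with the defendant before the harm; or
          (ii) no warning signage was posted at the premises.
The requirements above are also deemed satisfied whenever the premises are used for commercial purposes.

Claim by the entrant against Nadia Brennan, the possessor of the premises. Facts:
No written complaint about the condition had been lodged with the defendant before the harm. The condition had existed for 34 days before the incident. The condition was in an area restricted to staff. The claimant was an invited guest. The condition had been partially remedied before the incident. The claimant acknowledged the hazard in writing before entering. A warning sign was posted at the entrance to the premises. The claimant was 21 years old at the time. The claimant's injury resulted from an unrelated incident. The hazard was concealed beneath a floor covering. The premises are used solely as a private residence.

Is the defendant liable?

(A) entrant a minor — not satisfied.
(B) public area — not satisfied.
(i): F AND F → false.
(A) consent to enter — holds.
(B) no remedial action — fails.
(ii): T AND F → false.
(a): F OR F → false.
(b) not (proximate cause) — satisfied.
(1): F AND T → false.
(2) no assumed risk — not met.
(a) condition ≥14 days old — met.
(i) complaint lodged — not satisfied.
(ii) no signage posted — not satisfied.
(b): F OR F → false.
So (3) is not satisfied (T AND F).
So Overall is not satisfied (F OR F OR F).
Exception (commercial use) — not satisfied.
Result: main false OR exception false → false.

No — not liable.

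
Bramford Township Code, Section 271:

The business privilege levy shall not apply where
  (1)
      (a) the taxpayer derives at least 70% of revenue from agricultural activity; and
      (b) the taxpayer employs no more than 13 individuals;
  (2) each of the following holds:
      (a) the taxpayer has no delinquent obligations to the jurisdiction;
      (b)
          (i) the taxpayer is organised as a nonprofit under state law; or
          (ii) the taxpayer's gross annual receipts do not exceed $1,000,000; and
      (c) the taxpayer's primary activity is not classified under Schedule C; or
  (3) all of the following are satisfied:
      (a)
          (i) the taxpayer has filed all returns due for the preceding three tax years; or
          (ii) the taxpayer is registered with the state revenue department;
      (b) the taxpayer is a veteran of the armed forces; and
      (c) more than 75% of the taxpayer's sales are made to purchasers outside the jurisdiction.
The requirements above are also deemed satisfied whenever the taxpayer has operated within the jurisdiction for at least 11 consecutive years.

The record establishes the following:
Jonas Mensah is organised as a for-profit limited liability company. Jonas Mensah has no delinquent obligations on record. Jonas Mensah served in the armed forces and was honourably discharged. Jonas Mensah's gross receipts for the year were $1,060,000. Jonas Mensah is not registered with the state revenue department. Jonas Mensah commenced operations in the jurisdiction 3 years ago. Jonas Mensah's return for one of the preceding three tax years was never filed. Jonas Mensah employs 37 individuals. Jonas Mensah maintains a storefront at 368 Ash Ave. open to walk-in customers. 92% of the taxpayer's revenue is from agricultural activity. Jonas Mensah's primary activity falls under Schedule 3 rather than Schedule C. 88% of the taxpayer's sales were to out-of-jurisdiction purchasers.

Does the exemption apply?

(a) ≥70% agricultural — met.
(b) ≤ 13 employees — not satisfied.
So (1) is not satisfied (T AND F).
(a) no delinquency — met.
(i) nonprofit — not met.
(ii) receipts ≤ $1,000,000 — fails.
(b): F OR F → false.
(c) not (Schedule C activity) — satisfied.
(2) = T AND F AND T = false.
(i) returns current — fails.
(ii) state-registered — not satisfied.
So (a) is not satisfied (F OR F).
(b) veteran — met.
(c) >75% out-of-jur. sales — met.
(3): F AND T AND T → false.
So Overall is not satisfied (F OR F OR F).
Exception (≥ 11 yrs in jurisdiction) — not satisfied.
Result: main false OR exception false → false.

No — not exempt.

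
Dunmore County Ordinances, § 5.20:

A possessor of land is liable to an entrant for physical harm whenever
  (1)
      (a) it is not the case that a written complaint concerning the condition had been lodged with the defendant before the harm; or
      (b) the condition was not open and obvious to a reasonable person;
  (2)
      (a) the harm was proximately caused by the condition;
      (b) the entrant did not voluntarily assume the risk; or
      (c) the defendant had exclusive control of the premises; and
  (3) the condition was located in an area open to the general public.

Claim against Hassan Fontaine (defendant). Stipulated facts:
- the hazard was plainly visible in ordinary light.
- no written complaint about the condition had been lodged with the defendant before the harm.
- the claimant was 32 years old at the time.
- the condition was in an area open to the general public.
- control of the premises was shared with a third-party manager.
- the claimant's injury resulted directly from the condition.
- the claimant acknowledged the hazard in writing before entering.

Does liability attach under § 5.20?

Yes — liable.

(a) not (complaint lodged) — met.
(b) not open/obvious — not satisfied.
So (1) is satisfied (T OR F).
(a) proximate cause — holds.
(b) no assumed risk — not met.
(c) exclusive control — not met.
(2) = T OR F OR F = true.
(3) public area — holds.
Overall: T AND T AND T → true.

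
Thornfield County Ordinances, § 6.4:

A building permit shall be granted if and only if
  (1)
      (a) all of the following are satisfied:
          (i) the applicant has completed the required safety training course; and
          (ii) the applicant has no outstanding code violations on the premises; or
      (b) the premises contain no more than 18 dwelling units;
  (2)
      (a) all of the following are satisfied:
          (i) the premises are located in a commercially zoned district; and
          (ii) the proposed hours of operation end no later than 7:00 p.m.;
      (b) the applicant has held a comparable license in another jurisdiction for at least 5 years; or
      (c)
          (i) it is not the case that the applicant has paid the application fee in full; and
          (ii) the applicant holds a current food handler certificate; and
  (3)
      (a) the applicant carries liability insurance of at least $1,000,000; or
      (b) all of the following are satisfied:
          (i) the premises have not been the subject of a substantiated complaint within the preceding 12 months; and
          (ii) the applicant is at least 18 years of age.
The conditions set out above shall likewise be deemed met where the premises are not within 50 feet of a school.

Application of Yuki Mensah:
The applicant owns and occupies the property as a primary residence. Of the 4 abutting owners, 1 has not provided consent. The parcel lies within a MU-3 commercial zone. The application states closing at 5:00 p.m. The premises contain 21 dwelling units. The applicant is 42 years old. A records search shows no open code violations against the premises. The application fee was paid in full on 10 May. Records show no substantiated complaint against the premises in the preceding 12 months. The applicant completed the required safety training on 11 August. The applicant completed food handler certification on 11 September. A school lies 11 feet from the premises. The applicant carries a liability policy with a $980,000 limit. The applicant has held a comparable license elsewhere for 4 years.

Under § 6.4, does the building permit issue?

Yes — granted.

(i) safety training — satisfied.
(ii) no code violations — met.
(a) = T AND T = true.
(b) ≤ 18 units — fails.
(1) = T OR F = true.
(i) commercially zoned — met.
(ii) closes by 7 p.m. — holds.
(a): T AND T → true.
(b) prior license ≥ 5 yr — not met.
(i) not (fee paid) — fails.
(ii) food handler cert. — holds.
So (c) is not satisfied (F AND T).
(2): T OR F OR F → true.
(a) insurance ≥ $1,000,000 — fails.
(i) no complaint in 12 mo. — met.
(ii) age ≥ 18 — met.
So (b) is satisfied (T AND T).
So (3) is satisfied (F OR T).
Overall: T AND T AND T → true.
Exception (≥50 ft from school) — not satisfied.
Result: main true OR exception false → true.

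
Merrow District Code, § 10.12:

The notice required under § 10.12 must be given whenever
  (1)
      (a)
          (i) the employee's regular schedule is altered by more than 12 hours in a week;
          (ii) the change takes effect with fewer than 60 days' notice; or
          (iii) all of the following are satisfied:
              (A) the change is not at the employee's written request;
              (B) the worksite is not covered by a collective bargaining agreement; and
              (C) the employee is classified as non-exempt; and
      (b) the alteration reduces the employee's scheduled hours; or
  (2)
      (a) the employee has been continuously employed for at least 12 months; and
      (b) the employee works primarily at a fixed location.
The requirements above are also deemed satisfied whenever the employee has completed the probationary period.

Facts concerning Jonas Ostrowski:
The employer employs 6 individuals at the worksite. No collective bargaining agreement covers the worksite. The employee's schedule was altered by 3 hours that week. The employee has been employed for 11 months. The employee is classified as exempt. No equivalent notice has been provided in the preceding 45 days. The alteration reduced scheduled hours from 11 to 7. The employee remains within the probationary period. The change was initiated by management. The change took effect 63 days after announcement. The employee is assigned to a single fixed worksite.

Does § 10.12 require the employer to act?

No — not required.

(i) schedule shift > 12h — not met.
(ii) < 60 days' notice — fails.
(A) not employee-requested — holds.
(B) no CBA — satisfied.
(C) non-exempt — not met.
So (iii) is not satisfied (T AND T AND F).
So (a) is not satisfied (F OR F OR F).
(b) hours reduced — holds.
So (1) is not satisfied (F AND T).
(a) tenure ≥ 12 mo. — not met.
(b) fixed location — holds.
(2) = F AND T = false.
So Overall is not satisfied (F OR F).
Exception (past probation) — not satisfied.
Result: main false OR exception false → false.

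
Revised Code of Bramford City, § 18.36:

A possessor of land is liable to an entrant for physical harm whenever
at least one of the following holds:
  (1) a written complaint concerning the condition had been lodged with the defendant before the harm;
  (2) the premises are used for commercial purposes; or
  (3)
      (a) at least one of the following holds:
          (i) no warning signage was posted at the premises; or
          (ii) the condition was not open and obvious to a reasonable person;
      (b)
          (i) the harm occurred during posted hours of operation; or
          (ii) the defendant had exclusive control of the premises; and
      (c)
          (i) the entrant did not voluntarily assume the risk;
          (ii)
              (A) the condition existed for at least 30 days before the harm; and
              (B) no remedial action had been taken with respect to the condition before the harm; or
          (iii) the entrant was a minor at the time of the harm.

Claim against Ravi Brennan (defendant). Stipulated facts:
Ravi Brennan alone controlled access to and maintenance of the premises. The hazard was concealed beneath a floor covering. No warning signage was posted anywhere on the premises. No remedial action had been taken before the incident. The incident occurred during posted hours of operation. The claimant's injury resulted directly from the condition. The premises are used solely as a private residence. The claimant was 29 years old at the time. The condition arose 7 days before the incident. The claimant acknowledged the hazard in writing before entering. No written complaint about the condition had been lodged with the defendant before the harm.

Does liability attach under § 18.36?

(1) complaint lodged — not met.
(2) commercial use — not satisfied.
(i) no signage posted — satisfied.
(ii) not open/obvious — holds.
(a) = T OR T = true.
(i) during posted hours — met.
(ii) exclusive control — satisfied.
(b) = T OR T = true.
(i) no assumed risk — fails.
(A) condition ≥30 days old — not met.
(B) no remedial action — holds.
So (ii) is not satisfied (F AND T).
(iii) entrant a minor — fails.
(c): F OR F OR F → false.
(3): T AND T AND F → false.
Overall: F OR F OR F → false.

No — not liable.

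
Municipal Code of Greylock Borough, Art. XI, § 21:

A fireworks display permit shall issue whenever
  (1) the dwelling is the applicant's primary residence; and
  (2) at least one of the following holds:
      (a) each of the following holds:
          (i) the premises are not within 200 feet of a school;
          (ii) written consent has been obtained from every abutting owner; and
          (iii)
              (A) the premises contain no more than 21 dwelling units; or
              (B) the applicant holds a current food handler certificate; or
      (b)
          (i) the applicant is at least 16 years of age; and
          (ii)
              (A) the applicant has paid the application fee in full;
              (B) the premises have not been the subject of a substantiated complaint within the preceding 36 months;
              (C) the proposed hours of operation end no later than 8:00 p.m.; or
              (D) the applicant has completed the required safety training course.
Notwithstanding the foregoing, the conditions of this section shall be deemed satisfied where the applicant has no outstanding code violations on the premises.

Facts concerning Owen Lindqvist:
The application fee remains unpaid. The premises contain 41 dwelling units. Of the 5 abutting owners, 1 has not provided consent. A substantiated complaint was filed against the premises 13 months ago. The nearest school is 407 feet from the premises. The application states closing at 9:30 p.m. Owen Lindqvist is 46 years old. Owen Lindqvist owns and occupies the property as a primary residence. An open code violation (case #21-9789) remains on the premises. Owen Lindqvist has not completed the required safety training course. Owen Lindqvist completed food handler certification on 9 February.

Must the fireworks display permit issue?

No — denied.

(1) primary residence — satisfied.
(i) ≥200 ft from school — met.
(ii) all abutters consent — not satisfied.
(A) ≤ 21 units — not met.
(B) food handler cert. — satisfied.
(iii): F OR T → true.
(a): T AND F AND T → false.
(i) age ≥ 16 — satisfied.
(A) fee paid — fails.
(B) no complaint in 36 mo. — not satisfied.
(C) closes by 8 p.m. — not satisfied.
(D) safety training — fails.
So (ii) is not satisfied (F OR F OR F OR F).
(b): T AND F → false.
(2) = F OR F = false.
Overall = T AND F = false.
Exception (no code violations) — not satisfied.
Result: main false OR exception false → false.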